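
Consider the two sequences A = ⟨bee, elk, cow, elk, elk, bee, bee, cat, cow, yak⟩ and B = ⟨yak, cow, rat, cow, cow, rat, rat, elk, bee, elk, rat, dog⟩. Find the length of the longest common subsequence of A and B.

Backtracking the LCS table gives one alignment: cow (A3,B5) → elk (A4,B8) → elk (A5,B10).
So the longest common subsequence has length 3.

3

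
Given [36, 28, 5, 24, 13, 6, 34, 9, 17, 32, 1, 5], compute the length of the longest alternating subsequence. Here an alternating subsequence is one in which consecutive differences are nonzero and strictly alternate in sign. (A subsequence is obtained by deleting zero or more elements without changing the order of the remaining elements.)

A longest alternating subsequence is 36, 5, 24, 13, 34, 9, 17, 1, 5 (positions 1,3,4,5,7,8,9,11,12); its 8 consecutive differences strictly alternate in sign, and length 9 is optimal.

9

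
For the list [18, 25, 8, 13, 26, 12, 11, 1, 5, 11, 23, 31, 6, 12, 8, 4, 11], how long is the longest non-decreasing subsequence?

5

Let dp[i] be the longest non-decreasing subsequence ending at position i. Then dp = [1, 2, 1, 2, 3, 2, 2, 1, 2, 3, 4, 5, 3, 4, 4, 2, 5].
The maximum is 5; one witness is 8, 11, 11, 23, 31 at positions 3,7,10,11,12.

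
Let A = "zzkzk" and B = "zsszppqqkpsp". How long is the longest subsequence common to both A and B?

Backtracking the LCS table gives one alignment: z (A1,B1) → z (A2,B4) → k (A3,B9).
So the longest common subsequence has length 3.

3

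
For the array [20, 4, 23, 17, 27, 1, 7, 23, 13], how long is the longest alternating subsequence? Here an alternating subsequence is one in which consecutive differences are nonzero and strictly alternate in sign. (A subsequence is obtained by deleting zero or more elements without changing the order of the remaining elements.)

Track the best alternating length ending on an up-step vs a down-step at each position: up/down = 1/1, 1/2, 3/1, 3/4, 5/1, 1/6, 7/6, 7/6, 7/8.
The maximum over both is 8; one such subsequence is 20, 4, 23, 17, 27, 1, 23, 13.

8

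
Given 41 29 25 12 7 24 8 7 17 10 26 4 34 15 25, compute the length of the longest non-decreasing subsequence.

5

Scanning left to right, the best length ending at each element is: 41→1, 29→1, 25→1, 12→1, 7→1, 24→2, 8→2, 7→2, 17→3, 10→3, 26→4, 4→1, 34→5, 15→4, 25→5.
So the longest non-decreasing subsequence has length 5, e.g. 7, 8, 17, 26, 34.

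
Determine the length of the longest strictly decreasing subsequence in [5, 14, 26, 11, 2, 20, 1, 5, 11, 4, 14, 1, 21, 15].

5

One longest decreasing subsequence is 14, 11, 5, 4, 1 (positions 2,4,8,10,12), of length 5; no longer one exists.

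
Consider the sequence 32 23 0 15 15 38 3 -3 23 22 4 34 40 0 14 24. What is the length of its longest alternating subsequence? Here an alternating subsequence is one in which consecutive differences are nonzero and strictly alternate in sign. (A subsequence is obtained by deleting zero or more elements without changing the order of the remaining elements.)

Track the best alternating length ending on an up-step vs a down-step at each position: up/down = 1/1, 1/2, 1/2, 3/2, 3/2, 3/1, 3/4, 1/4, 5/4, 5/6, 5/6, 7/4, 7/1, 5/8, 9/8, 9/8.
The maximum over both is 9; one such subsequence is 32, 0, 15, 3, 23, 22, 34, 0, 14.

9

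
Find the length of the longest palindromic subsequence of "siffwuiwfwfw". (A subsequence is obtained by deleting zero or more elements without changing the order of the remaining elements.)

7

One longest palindromic subsequence is ffwiwff (positions 3,4,5,7,8,9,11); it reads the same forward and backward, and the interval DP gives dp[1][12] = 7.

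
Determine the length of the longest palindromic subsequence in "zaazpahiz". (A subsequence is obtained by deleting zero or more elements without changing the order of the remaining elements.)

5

One longest palindromic subsequence is zapaz (positions 1,3,5,6,9); it reads the same forward and backward, and the interval DP gives dp[1][9] = 5.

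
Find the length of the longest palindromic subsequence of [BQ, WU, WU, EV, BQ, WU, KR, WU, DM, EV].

5

Using dp[i][j] = 2 + dp[i+1][j−1] if the ends match, else max(dp[i+1][j], dp[i][j−1]):
dp[1][10] = 5. A witness is EV WU KR WU EV at positions 4,6,7,8,10.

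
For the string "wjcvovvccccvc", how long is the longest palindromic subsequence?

Using dp[i][j] = 2 + dp[i+1][j−1] if the ends match, else max(dp[i+1][j], dp[i][j−1]):
dp[1][13] = 8. A witness is cvccccvc at positions 3,4,8,9,10,11,12,13.

8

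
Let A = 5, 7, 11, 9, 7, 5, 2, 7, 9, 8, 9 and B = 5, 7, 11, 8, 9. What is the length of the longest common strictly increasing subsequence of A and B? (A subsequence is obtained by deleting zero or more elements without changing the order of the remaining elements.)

4

A longest common strictly increasing subsequence is 5, 7, 8, 9 (length 4); it appears in order in both A and B, and no longer such subsequence exists.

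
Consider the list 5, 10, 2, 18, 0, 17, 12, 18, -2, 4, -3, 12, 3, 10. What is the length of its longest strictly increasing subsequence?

4

Let dp[i] be the longest increasing subsequence ending at position i. Then dp = [1, 2, 1, 3, 1, 3, 3, 4, 1, 2, 1, 3, 2, 3].
The maximum is 4; one witness is 5, 10, 17, 18 at positions 1,2,6,8.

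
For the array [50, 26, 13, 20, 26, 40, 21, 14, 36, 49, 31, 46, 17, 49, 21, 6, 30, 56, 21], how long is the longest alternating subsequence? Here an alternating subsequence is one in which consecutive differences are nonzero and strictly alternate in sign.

12

Track the best alternating length ending on an up-step vs a down-step at each position: up/down = 1/1, 1/2, 1/2, 3/2, 3/2, 3/2, 3/4, 3/4, 5/4, 5/2, 5/6, 7/6, 5/8, 9/2, 9/10, 1/10, 11/10, 11/1, 11/12.
The maximum over both is 12; one such subsequence is 50, 13, 26, 21, 36, 31, 46, 17, 49, 21, 30, 21.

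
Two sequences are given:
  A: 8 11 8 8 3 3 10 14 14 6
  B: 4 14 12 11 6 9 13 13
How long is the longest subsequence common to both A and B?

2

A longest common subsequence is 11, 6 (length 2); the LCS DP confirms no longer common subsequence exists.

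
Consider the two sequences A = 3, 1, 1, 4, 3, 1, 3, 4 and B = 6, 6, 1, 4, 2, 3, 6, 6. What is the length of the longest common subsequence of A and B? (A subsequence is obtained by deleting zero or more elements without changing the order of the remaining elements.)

3

Backtracking the LCS table gives one alignment: 1 (A3,B3) → 4 (A4,B4) → 3 (A5,B6).
So the longest common subsequence has length 3.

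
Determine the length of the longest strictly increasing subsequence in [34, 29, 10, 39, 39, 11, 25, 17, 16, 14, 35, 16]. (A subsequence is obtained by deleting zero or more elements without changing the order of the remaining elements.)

4

One longest increasing subsequence is 10, 11, 25, 35 (positions 3,6,7,11), of length 4; no longer one exists.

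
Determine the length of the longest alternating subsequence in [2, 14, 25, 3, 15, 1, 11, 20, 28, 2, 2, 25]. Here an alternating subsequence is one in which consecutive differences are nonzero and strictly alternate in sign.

8

A longest alternating subsequence is 2, 14, 3, 15, 1, 11, 2, 25 (positions 1,2,4,5,6,7,10,12); its 7 consecutive differences strictly alternate in sign, and length 8 is optimal.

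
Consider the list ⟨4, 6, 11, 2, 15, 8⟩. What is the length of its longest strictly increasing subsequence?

4

Scanning left to right, the best length ending at each element is: 4→1, 6→2, 11→3, 2→1, 15→4, 8→3.
So the longest increasing subsequence has length 4, e.g. 4, 6, 11, 15.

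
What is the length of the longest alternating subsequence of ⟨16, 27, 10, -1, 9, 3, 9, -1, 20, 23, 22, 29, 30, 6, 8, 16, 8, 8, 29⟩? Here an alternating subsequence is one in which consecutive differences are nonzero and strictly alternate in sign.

Track the best alternating length ending on an up-step vs a down-step at each position: up/down = 1/1, 2/1, 1/3, 1/3, 4/3, 4/5, 6/3, 1/7, 8/3, 8/3, 8/9, 10/1, 10/1, 8/11, 12/11, 12/11, 12/13, 12/13, 14/11.
The maximum over both is 14; one such subsequence is 16, 27, -1, 9, 3, 9, -1, 23, 22, 29, 6, 16, 8, 29.

14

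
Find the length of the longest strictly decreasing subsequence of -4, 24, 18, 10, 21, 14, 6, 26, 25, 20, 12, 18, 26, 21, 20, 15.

Let dp[i] be the longest decreasing subsequence ending at position i. Then dp = [1, 1, 2, 3, 2, 3, 4, 1, 2, 3, 4, 4, 1, 3, 4, 5].
The maximum is 5; one witness is 24, 21, 20, 18, 15 at positions 2,5,10,12,16.

5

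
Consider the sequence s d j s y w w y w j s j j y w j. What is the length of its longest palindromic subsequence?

Using dp[i][j] = 2 + dp[i+1][j−1] if the ends match, else max(dp[i+1][j], dp[i][j−1]):
dp[1][16] = 9. A witness is jwyjjjywj at positions 3,6,8,10,12,13,14,15,16.

9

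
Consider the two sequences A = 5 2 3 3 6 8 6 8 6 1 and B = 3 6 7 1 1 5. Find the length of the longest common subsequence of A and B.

A longest common subsequence is 3, 6, 1 (length 3); the LCS DP confirms no longer common subsequence exists.

3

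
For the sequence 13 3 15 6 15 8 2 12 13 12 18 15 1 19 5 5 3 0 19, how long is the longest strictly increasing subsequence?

Scanning left to right, the best length ending at each element is: 13→1, 3→1, 15→2, 6→2, 15→3, 8→3, 2→1, 12→4, 13→5, 12→4, 18→6, 15→6, 1→1, 19→7, 5→2, 5→2, 3→2, 0→1, 19→7.
So the longest increasing subsequence has length 7, e.g. 3, 6, 8, 12, 13, 18, 19.

7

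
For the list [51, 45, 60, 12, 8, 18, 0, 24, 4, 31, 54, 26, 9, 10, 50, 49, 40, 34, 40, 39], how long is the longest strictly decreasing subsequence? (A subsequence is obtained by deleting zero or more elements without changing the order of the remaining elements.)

6

One longest decreasing subsequence is 60, 54, 50, 49, 40, 34 (positions 3,11,15,16,17,18), of length 6; no longer one exists.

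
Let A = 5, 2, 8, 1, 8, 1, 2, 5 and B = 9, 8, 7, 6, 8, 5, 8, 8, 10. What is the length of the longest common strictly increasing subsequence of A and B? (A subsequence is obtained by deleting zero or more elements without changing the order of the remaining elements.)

2

A longest common strictly increasing subsequence is 5, 8 (length 2); it appears in order in both A and B, and no longer such subsequence exists.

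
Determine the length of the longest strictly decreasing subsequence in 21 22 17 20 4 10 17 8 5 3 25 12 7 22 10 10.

6

Let dp[i] be the longest decreasing subsequence ending at position i. Then dp = [1, 1, 2, 2, 3, 3, 3, 4, 5, 6, 1, 4, 5, 2, 5, 5].
The maximum is 6; one witness is 21, 17, 10, 8, 5, 3 at positions 1,3,6,8,9,10.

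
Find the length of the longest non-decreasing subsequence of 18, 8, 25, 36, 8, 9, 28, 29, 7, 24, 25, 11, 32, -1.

6

One longest non-decreasing subsequence is 8, 8, 9, 28, 29, 32 (positions 2,5,6,7,8,13), of length 6; no longer one exists.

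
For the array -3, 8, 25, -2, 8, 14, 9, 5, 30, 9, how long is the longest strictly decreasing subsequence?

Scanning left to right, the best length ending at each element is: -3→1, 8→1, 25→1, -2→2, 8→2, 14→2, 9→3, 5→4, 30→1, 9→3.
So the longest decreasing subsequence has length 4, e.g. 25, 14, 9, 5.

4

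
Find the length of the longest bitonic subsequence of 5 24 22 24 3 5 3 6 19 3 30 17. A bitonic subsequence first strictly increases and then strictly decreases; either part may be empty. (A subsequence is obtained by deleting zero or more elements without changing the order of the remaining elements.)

One longest bitonic subsequence is 3, 5, 6, 19, 30, 17 (positions 5,6,8,9,11,12): it rises to 30 then falls. Length 6 is optimal.

6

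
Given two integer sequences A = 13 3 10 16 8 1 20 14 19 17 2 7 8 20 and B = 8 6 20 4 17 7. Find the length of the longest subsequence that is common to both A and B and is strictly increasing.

For each value that appears in both, track the longest common increasing run ending there.
The best achievable length is 2; one witness is 8, 20 (A-positions 5,7, B-positions 1,3).

2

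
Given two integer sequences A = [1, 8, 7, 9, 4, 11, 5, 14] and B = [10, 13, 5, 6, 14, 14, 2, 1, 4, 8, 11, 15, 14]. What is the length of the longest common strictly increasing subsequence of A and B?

4

For each value that appears in both, track the longest common increasing run ending there.
The best achievable length is 4; one witness is 1, 4, 11, 14 (A-positions 1,5,6,8, B-positions 8,9,11,13).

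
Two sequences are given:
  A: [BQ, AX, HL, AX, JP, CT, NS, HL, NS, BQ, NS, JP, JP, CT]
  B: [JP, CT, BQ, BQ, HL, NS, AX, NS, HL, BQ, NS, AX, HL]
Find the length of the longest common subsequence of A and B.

Backtracking the LCS table gives one alignment: BQ (A1,B4) → HL (A3,B5) → AX (A4,B7) → NS (A7,B8) → HL (A8,B9) → BQ (A10,B10) → NS (A11,B11).
So the longest common subsequence has length 7.

7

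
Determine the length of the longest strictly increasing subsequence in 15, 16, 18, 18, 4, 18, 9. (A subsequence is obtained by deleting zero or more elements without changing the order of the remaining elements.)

Scanning left to right, the best length ending at each element is: 15→1, 16→2, 18→3, 18→3, 4→1, 18→3, 9→2.
So the longest increasing subsequence has length 3, e.g. 15, 16, 18.

3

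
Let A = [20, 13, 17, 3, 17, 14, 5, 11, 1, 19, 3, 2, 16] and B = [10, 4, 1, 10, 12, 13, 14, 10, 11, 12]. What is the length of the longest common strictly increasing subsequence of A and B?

2

For each value that appears in both, track the longest common increasing run ending there.
The best achievable length is 2; one witness is 13, 14 (A-positions 2,6, B-positions 6,7).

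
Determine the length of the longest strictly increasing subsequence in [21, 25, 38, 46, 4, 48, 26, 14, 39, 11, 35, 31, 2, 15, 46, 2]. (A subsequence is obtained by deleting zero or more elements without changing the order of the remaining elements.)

5

One longest increasing subsequence is 21, 25, 38, 46, 48 (positions 1,2,3,4,6), of length 5; no longer one exists.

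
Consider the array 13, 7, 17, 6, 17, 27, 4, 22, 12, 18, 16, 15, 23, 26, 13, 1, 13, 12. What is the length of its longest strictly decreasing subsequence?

7

One longest decreasing subsequence is 27, 22, 18, 16, 15, 13, 1 (positions 6,8,10,11,12,15,16), of length 7; no longer one exists.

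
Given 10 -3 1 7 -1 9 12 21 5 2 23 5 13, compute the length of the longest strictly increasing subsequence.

One longest increasing subsequence is -3, 1, 7, 9, 12, 21, 23 (positions 2,3,4,6,7,8,11), of length 7; no longer one exists.

7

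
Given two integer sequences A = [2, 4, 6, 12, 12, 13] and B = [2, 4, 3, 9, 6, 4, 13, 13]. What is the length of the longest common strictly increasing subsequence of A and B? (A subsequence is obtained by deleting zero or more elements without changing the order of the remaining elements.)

4

For each value that appears in both, track the longest common increasing run ending there.
The best achievable length is 4; one witness is 2, 4, 6, 13 (A-positions 1,2,3,6, B-positions 1,2,5,7).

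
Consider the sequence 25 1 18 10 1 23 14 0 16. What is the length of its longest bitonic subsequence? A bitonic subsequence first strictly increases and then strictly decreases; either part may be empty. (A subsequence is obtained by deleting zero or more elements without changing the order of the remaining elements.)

5

One longest bitonic subsequence is 25, 18, 10, 1, 0 (positions 1,3,4,5,8): it rises to 25 then falls. Length 5 is optimal.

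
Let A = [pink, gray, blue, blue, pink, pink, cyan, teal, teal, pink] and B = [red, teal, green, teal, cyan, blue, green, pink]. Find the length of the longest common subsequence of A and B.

A longest common subsequence is teal, teal, pink (length 3); the LCS DP confirms no longer common subsequence exists.

3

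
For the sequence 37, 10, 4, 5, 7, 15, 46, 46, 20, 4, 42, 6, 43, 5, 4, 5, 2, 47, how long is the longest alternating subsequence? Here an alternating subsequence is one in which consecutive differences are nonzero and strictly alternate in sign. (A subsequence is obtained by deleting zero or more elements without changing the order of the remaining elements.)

A longest alternating subsequence is 37, 10, 46, 20, 42, 6, 43, 4, 5, 2, 47 (positions 1,2,7,9,11,12,13,15,16,17,18); its 10 consecutive differences strictly alternate in sign, and length 11 is optimal.

11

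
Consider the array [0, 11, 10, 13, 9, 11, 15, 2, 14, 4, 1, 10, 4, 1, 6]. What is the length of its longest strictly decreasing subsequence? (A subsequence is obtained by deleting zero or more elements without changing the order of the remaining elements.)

Let dp[i] be the longest decreasing subsequence ending at position i. Then dp = [1, 1, 2, 1, 3, 2, 1, 4, 2, 4, 5, 3, 4, 5, 4].
The maximum is 5; one witness is 11, 10, 9, 2, 1 at positions 2,3,5,8,11.

5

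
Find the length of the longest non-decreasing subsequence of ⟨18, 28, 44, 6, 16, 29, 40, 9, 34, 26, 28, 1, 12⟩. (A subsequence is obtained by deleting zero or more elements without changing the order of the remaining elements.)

Scanning left to right, the best length ending at each element is: 18→1, 28→2, 44→3, 6→1, 16→2, 29→3, 40→4, 9→2, 34→4, 26→3, 28→4, 1→1, 12→3.
So the longest non-decreasing subsequence has length 4, e.g. 18, 28, 29, 40.

4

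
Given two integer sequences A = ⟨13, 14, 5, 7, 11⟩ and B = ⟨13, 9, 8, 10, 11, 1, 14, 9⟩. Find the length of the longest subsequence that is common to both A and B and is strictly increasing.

A longest common strictly increasing subsequence is 13, 14 (length 2); it appears in order in both A and B, and no longer such subsequence exists.

2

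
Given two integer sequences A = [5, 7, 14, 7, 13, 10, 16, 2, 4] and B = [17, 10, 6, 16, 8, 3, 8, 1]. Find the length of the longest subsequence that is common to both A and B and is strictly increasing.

A longest common strictly increasing subsequence is 10, 16 (length 2); it appears in order in both A and B, and no longer such subsequence exists.

2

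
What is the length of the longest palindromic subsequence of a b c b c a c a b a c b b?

9

Using dp[i][j] = 2 + dp[i+1][j−1] if the ends match, else max(dp[i+1][j], dp[i][j−1]):
dp[1][13] = 9. A witness is bbcabacbb at positions 2,4,5,6,9,10,11,12,13.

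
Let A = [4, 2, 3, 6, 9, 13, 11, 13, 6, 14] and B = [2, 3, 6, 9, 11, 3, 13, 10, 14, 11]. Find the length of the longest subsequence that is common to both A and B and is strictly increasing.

For each value that appears in both, track the longest common increasing run ending there.
The best achievable length is 7; one witness is 2, 3, 6, 9, 11, 13, 14 (A-positions 2,3,4,5,7,8,10, B-positions 1,2,3,4,5,7,9).

7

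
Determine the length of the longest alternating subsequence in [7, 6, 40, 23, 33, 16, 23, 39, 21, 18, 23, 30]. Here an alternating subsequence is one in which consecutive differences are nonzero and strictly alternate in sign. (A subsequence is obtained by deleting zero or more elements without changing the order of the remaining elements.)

A longest alternating subsequence is 7, 6, 40, 23, 33, 16, 23, 21, 23 (positions 1,2,3,4,5,6,7,9,11); its 8 consecutive differences strictly alternate in sign, and length 9 is optimal.

9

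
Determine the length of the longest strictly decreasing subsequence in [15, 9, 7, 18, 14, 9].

One longest decreasing subsequence is 15, 9, 7 (positions 1,2,3), of length 3; no longer one exists.

3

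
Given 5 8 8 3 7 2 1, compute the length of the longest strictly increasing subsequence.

2

Let dp[i] be the longest increasing subsequence ending at position i. Then dp = [1, 2, 2, 1, 2, 1, 1].
The maximum is 2; one witness is 5, 8 at positions 1,2.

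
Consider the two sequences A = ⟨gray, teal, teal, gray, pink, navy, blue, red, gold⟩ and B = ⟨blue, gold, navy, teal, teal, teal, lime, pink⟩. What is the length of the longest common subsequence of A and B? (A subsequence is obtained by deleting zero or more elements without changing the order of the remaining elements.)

3

A longest common subsequence is teal, teal, pink (length 3); the LCS DP confirms no longer common subsequence exists.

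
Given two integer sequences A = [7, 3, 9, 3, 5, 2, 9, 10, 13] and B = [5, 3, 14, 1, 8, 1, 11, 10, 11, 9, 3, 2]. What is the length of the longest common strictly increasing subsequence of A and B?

2

For each value that appears in both, track the longest common increasing run ending there.
The best achievable length is 2; one witness is 5, 10 (A-positions 5,8, B-positions 1,8).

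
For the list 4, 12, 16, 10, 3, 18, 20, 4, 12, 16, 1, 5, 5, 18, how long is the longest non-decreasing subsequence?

5

Scanning left to right, the best length ending at each element is: 4→1, 12→2, 16→3, 10→2, 3→1, 18→4, 20→5, 4→2, 12→3, 16→4, 1→1, 5→3, 5→4, 18→5.
So the longest non-decreasing subsequence has length 5, e.g. 4, 12, 16, 18, 20.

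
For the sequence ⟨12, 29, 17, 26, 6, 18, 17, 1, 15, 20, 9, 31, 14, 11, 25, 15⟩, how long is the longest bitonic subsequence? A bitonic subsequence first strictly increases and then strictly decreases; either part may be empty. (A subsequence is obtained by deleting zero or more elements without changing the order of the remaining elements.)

8

One longest bitonic subsequence is 12, 29, 26, 18, 17, 15, 14, 11 (positions 1,2,4,6,7,9,13,14): it rises to 29 then falls. Length 8 is optimal.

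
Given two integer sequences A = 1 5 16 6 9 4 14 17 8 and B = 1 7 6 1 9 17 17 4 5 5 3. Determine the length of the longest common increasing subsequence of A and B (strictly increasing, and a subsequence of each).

4

For each value that appears in both, track the longest common increasing run ending there.
The best achievable length is 4; one witness is 1, 6, 9, 17 (A-positions 1,4,5,8, B-positions 1,3,5,6).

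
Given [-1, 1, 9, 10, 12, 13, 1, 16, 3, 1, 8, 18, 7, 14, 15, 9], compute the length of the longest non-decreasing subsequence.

8

Let dp[i] be the longest non-decreasing subsequence ending at position i. Then dp = [1, 2, 3, 4, 5, 6, 3, 7, 4, 4, 5, 8, 5, 7, 8, 6].
The maximum is 8; one witness is -1, 1, 9, 10, 12, 13, 16, 18 at positions 1,2,3,4,5,6,8,12.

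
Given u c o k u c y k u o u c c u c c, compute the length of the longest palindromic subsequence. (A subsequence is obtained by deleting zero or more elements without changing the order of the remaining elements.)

9

One longest palindromic subsequence is cucuoucuc (positions 2,5,6,9,10,11,13,14,16); it reads the same forward and backward, and the interval DP gives dp[1][16] = 9.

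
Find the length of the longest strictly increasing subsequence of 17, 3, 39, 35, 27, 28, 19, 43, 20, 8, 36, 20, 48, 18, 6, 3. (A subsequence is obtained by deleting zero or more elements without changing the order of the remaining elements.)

Let dp[i] be the longest increasing subsequence ending at position i. Then dp = [1, 1, 2, 2, 2, 3, 2, 4, 3, 2, 4, 3, 5, 3, 2, 1].
The maximum is 5; one witness is 17, 27, 28, 43, 48 at positions 1,5,6,8,13.

5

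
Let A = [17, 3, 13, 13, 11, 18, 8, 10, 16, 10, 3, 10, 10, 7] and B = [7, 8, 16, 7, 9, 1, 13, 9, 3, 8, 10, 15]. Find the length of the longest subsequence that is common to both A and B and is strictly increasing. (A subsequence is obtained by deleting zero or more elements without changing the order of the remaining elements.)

A longest common strictly increasing subsequence is 3, 8, 10 (length 3); it appears in order in both A and B, and no longer such subsequence exists.

3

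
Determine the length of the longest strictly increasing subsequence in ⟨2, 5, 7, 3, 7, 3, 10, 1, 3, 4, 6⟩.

4

One longest increasing subsequence is 2, 5, 7, 10 (positions 1,2,3,7), of length 4; no longer one exists.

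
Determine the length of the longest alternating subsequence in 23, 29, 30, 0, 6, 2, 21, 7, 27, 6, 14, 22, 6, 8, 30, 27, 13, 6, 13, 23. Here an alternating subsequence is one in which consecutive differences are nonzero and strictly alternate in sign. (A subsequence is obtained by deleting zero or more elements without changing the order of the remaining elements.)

Track the best alternating length ending on an up-step vs a down-step at each position: up/down = 1/1, 2/1, 2/1, 1/3, 4/3, 4/5, 6/3, 6/7, 8/3, 6/9, 10/9, 10/9, 6/11, 12/11, 12/1, 12/13, 12/13, 6/13, 14/13, 14/13.
The maximum over both is 14; one such subsequence is 23, 29, 0, 6, 2, 21, 7, 27, 6, 14, 6, 8, 6, 13.

14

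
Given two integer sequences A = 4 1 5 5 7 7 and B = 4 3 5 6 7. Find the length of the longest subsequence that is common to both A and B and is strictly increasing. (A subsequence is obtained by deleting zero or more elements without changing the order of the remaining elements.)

A longest common strictly increasing subsequence is 4, 5, 7 (length 3); it appears in order in both A and B, and no longer such subsequence exists.

3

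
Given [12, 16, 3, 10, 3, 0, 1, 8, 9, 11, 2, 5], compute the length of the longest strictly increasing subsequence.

Let dp[i] be the longest increasing subsequence ending at position i. Then dp = [1, 2, 1, 2, 1, 1, 2, 3, 4, 5, 3, 4].
The maximum is 5; one witness is 0, 1, 8, 9, 11 at positions 6,7,8,9,10.

5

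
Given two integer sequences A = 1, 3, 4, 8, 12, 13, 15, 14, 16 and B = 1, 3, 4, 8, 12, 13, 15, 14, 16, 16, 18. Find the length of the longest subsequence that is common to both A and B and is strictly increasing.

For each value that appears in both, track the longest common increasing run ending there.
The best achievable length is 8; one witness is 1, 3, 4, 8, 12, 13, 15, 16 (A-positions 1,2,3,4,5,6,7,9, B-positions 1,2,3,4,5,6,7,9).

8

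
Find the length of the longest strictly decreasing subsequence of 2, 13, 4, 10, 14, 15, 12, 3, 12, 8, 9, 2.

Scanning left to right, the best length ending at each element is: 2→1, 13→1, 4→2, 10→2, 14→1, 15→1, 12→2, 3→3, 12→2, 8→3, 9→3, 2→4.
So the longest decreasing subsequence has length 4, e.g. 13, 4, 3, 2.

4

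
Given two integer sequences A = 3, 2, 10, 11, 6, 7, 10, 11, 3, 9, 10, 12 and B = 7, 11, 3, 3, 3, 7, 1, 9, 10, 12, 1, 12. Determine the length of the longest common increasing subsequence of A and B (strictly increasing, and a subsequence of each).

For each value that appears in both, track the longest common increasing run ending there.
The best achievable length is 5; one witness is 3, 7, 9, 10, 12 (A-positions 1,6,10,11,12, B-positions 3,6,8,9,10).

5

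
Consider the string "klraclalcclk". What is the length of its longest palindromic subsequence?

9

One longest palindromic subsequence is klclalclk (positions 1,2,5,6,7,8,10,11,12); it reads the same forward and backward, and the interval DP gives dp[1][12] = 9.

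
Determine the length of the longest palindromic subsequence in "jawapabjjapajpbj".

10

Using dp[i][j] = 2 + dp[i+1][j−1] if the ends match, else max(dp[i+1][j], dp[i][j−1]):
dp[1][16] = 10. A witness is japajjapaj at positions 1,4,5,6,8,9,10,11,12,16.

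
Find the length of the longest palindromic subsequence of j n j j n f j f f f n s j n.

Using dp[i][j] = 2 + dp[i+1][j−1] if the ends match, else max(dp[i+1][j], dp[i][j−1]):
dp[1][14] = 10. A witness is njnffffnjn at positions 2,3,5,6,8,9,10,11,13,14.

10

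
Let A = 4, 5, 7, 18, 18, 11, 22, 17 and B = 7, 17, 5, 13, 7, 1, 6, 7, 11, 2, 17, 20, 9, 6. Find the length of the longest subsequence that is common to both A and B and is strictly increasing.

A longest common strictly increasing subsequence is 5, 7, 11, 17 (length 4); it appears in order in both A and B, and no longer such subsequence exists.

4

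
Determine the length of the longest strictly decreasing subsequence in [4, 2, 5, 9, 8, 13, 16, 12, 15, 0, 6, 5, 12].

4

Let dp[i] be the longest decreasing subsequence ending at position i. Then dp = [1, 2, 1, 1, 2, 1, 1, 2, 2, 3, 3, 4, 3].
The maximum is 4; one witness is 9, 8, 6, 5 at positions 4,5,11,12.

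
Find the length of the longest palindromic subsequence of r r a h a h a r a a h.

Using dp[i][j] = 2 + dp[i+1][j−1] if the ends match, else max(dp[i+1][j], dp[i][j−1]):
dp[1][11] = 7. A witness is haaraah at positions 4,5,7,8,9,10,11.

7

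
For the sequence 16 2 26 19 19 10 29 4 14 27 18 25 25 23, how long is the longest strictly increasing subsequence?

Scanning left to right, the best length ending at each element is: 16→1, 2→1, 26→2, 19→2, 19→2, 10→2, 29→3, 4→2, 14→3, 27→4, 18→4, 25→5, 25→5, 23→5.
So the longest increasing subsequence has length 5, e.g. 2, 10, 14, 18, 25.

5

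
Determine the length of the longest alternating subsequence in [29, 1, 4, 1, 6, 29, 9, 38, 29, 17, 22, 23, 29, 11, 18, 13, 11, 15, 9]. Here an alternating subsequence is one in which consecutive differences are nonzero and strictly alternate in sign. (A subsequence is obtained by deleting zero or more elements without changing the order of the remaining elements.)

A longest alternating subsequence is 29, 1, 4, 1, 29, 9, 38, 17, 22, 11, 18, 13, 15, 9 (positions 1,2,3,4,6,7,8,10,11,14,15,16,18,19); its 13 consecutive differences strictly alternate in sign, and length 14 is optimal.

14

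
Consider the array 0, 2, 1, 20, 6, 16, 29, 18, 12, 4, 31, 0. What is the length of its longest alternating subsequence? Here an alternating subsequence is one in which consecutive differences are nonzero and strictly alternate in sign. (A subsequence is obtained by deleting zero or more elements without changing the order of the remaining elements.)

9

Track the best alternating length ending on an up-step vs a down-step at each position: up/down = 1/1, 2/1, 2/3, 4/1, 4/5, 6/5, 6/1, 6/7, 6/7, 4/7, 8/1, 1/9.
The maximum over both is 9; one such subsequence is 0, 2, 1, 20, 6, 29, 18, 31, 0.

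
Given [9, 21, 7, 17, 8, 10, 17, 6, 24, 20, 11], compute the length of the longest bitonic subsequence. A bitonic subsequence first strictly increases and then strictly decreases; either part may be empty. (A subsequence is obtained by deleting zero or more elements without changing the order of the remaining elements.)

7

One longest bitonic subsequence is 7, 8, 10, 17, 24, 20, 11 (positions 3,5,6,7,9,10,11): it rises to 24 then falls. Length 7 is optimal.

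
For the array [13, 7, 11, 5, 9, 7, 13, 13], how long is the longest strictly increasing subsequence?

3

Let dp[i] be the longest increasing subsequence ending at position i. Then dp = [1, 1, 2, 1, 2, 2, 3, 3].
The maximum is 3; one witness is 7, 11, 13 at positions 2,3,7.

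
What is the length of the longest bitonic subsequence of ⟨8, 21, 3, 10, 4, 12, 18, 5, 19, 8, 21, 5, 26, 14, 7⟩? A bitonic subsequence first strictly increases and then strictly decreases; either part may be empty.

One longest bitonic subsequence is 8, 10, 12, 18, 19, 21, 26, 14, 7 (positions 1,4,6,7,9,11,13,14,15): it rises to 26 then falls. Length 9 is optimal.

9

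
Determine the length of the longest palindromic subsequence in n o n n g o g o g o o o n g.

One longest palindromic subsequence is nooogooon (positions 1,2,6,8,9,10,11,12,13); it reads the same forward and backward, and the interval DP gives dp[1][14] = 9.

9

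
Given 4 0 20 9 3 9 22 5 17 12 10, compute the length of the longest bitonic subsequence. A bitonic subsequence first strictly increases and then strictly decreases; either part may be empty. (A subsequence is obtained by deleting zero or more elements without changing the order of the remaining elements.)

One longest bitonic subsequence is 0, 3, 9, 22, 17, 12, 10 (positions 2,5,6,7,9,10,11): it rises to 22 then falls. Length 7 is optimal.

7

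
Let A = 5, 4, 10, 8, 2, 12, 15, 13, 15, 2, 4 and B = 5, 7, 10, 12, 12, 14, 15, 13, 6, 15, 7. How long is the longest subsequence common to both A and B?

A longest common subsequence is 5, 10, 12, 15, 13, 15 (length 6); the LCS DP confirms no longer common subsequence exists.

6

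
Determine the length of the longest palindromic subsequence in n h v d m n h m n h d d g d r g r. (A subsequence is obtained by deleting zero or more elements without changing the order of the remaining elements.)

One longest palindromic subsequence is dhnhd (positions 4,7,9,10,14); it reads the same forward and backward, and the interval DP gives dp[1][17] = 5.

5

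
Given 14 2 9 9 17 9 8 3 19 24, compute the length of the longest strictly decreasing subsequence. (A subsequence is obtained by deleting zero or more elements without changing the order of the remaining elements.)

Let dp[i] be the longest decreasing subsequence ending at position i. Then dp = [1, 2, 2, 2, 1, 2, 3, 4, 1, 1].
The maximum is 4; one witness is 14, 9, 8, 3 at positions 1,3,7,8.

4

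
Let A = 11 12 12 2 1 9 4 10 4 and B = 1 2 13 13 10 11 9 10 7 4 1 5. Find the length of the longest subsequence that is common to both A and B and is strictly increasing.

3

A longest common strictly increasing subsequence is 1, 9, 10 (length 3); it appears in order in both A and B, and no longer such subsequence exists.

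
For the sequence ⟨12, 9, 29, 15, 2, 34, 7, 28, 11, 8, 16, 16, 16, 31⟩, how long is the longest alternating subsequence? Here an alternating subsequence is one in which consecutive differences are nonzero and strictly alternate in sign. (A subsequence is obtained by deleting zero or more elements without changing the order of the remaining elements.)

9

Track the best alternating length ending on an up-step vs a down-step at each position: up/down = 1/1, 1/2, 3/1, 3/4, 1/4, 5/1, 5/6, 7/6, 7/8, 7/8, 9/8, 9/8, 9/8, 9/6.
The maximum over both is 9; one such subsequence is 12, 9, 29, 15, 34, 7, 28, 11, 16.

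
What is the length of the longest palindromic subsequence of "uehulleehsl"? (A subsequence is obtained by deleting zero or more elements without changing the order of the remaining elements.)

4

One longest palindromic subsequence is leel (positions 5,7,8,11); it reads the same forward and backward, and the interval DP gives dp[1][11] = 4.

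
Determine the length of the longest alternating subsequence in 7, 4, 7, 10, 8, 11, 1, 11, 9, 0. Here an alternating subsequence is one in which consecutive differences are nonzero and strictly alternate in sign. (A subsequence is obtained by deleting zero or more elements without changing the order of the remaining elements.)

A longest alternating subsequence is 7, 4, 10, 8, 11, 1, 11, 9 (positions 1,2,4,5,6,7,8,9); its 7 consecutive differences strictly alternate in sign, and length 8 is optimal.

8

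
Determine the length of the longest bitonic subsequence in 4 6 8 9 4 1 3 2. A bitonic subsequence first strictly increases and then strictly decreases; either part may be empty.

Let inc[i] be the LIS ending at i and dec[i] the longest strictly decreasing subsequence starting at i. inc = [1, 2, 3, 4, 1, 1, 2, 2], dec = [3, 4, 4, 4, 3, 1, 2, 1].
max_i inc[i]+dec[i]−1 = 7, with one witness 4, 6, 8, 9, 4, 3, 2.

7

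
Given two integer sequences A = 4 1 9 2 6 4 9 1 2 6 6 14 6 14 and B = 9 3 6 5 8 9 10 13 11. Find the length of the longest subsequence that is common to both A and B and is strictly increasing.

2

For each value that appears in both, track the longest common increasing run ending there.
The best achievable length is 2; one witness is 6, 9 (A-positions 5,7, B-positions 3,6).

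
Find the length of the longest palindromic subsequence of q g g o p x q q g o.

4

Using dp[i][j] = 2 + dp[i+1][j−1] if the ends match, else max(dp[i+1][j], dp[i][j−1]):
dp[1][10] = 4. A witness is oqqo at positions 4,7,8,10.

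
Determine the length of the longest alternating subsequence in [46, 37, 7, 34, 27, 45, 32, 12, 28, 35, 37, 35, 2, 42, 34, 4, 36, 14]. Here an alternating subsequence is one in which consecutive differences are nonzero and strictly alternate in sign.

12

Track the best alternating length ending on an up-step vs a down-step at each position: up/down = 1/1, 1/2, 1/2, 3/2, 3/4, 5/2, 5/6, 3/6, 7/6, 7/6, 7/6, 7/8, 1/8, 9/6, 9/10, 9/10, 11/10, 11/12.
The maximum over both is 12; one such subsequence is 46, 7, 34, 27, 45, 32, 37, 35, 42, 34, 36, 14.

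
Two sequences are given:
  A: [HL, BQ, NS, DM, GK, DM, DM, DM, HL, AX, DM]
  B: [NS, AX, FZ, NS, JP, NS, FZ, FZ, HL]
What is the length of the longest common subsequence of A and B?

Backtracking the LCS table gives one alignment: NS (A3,B6) → HL (A9,B9).
So the longest common subsequence has length 2.

2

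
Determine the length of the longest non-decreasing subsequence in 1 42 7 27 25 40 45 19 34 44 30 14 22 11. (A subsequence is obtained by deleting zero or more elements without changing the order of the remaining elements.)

Scanning left to right, the best length ending at each element is: 1→1, 42→2, 7→2, 27→3, 25→3, 40→4, 45→5, 19→3, 34→4, 44→5, 30→4, 14→3, 22→4, 11→3.
So the longest non-decreasing subsequence has length 5, e.g. 1, 7, 27, 40, 45.

5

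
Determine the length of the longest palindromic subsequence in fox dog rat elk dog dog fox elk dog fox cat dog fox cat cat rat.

8

One longest palindromic subsequence is fox dog elk dog dog elk dog fox (positions 1,2,4,5,6,8,12,13); it reads the same forward and backward, and the interval DP gives dp[1][16] = 8.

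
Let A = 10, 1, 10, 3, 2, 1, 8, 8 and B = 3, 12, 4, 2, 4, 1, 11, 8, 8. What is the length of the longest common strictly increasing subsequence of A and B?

A longest common strictly increasing subsequence is 3, 8 (length 2); it appears in order in both A and B, and no longer such subsequence exists.

2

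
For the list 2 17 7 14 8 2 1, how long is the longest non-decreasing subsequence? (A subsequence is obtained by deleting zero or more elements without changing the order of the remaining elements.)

Scanning left to right, the best length ending at each element is: 2→1, 17→2, 7→2, 14→3, 8→3, 2→2, 1→1.
So the longest non-decreasing subsequence has length 3, e.g. 2, 7, 14.

3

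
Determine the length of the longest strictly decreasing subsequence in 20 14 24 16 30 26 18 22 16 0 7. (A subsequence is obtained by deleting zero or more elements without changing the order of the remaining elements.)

5

Scanning left to right, the best length ending at each element is: 20→1, 14→2, 24→1, 16→2, 30→1, 26→2, 18→3, 22→3, 16→4, 0→5, 7→5.
So the longest decreasing subsequence has length 5, e.g. 30, 26, 18, 16, 0.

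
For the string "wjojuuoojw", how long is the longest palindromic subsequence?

8

One longest palindromic subsequence is wjouuojw (positions 1,2,3,5,6,8,9,10); it reads the same forward and backward, and the interval DP gives dp[1][10] = 8.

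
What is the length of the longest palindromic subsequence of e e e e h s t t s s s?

4

One longest palindromic subsequence is ssss (positions 6,9,10,11); it reads the same forward and backward, and the interval DP gives dp[1][11] = 4.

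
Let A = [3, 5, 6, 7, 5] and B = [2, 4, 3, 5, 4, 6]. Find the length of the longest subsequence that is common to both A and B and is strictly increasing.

3

For each value that appears in both, track the longest common increasing run ending there.
The best achievable length is 3; one witness is 3, 5, 6 (A-positions 1,2,3, B-positions 3,4,6).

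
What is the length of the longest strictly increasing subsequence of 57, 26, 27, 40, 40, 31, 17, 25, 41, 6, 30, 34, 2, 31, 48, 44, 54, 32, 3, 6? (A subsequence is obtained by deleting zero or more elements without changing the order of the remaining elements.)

6

One longest increasing subsequence is 26, 27, 40, 41, 48, 54 (positions 2,3,4,9,15,17), of length 6; no longer one exists.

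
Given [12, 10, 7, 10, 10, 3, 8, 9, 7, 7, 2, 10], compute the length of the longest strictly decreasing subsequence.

5

Let dp[i] be the longest decreasing subsequence ending at position i. Then dp = [1, 2, 3, 2, 2, 4, 3, 3, 4, 4, 5, 2].
The maximum is 5; one witness is 12, 10, 7, 3, 2 at positions 1,2,3,6,11.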